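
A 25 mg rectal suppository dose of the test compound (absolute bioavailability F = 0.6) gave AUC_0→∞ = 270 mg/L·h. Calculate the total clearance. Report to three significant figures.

CL = F × Dose / AUC_0→∞
   = 0.6 × 25 / 270 = 0.0555556 L/h

CL = 0.0556 L/h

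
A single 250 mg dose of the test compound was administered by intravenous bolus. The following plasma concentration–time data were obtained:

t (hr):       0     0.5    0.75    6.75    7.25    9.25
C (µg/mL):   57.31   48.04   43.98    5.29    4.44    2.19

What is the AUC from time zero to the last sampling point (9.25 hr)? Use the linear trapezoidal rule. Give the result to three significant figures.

AUC = 195 µg/mL·hr

Trapezoidal AUC_0→9.25:
  [0→0.5]: (57.31+48.04)/2 × 0.5 = 26.3375
  [0.5→0.75]: (48.04+43.98)/2 × 0.25 = 11.5025
  [0.75→6.75]: (43.98+5.29)/2 × 6 = 147.81
  [6.75→7.25]: (5.29+4.44)/2 × 0.5 = 2.4325
  [7.25→9.25]: (4.44+2.19)/2 × 2 = 6.63
  Sum = 194.7125 µg/mL·hr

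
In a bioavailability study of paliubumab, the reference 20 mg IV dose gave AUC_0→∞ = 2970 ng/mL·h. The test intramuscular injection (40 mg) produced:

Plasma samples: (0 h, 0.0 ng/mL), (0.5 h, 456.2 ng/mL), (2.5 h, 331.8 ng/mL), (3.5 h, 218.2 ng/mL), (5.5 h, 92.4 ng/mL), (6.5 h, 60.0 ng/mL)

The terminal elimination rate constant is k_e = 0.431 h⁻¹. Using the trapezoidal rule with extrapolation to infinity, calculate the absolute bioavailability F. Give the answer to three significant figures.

F = 0.287

Trapezoidal AUC_0→6.5 (intramuscular injection):
  [0→0.5]: (0.0+456.2)/2 × 0.5 = 114.05
  [0.5→2.5]: (456.2+331.8)/2 × 2 = 788.0
  [2.5→3.5]: (331.8+218.2)/2 × 1 = 275.0
  [3.5→5.5]: (218.2+92.4)/2 × 2 = 310.6
  [5.5→6.5]: (92.4+60.0)/2 × 1 = 76.2
  Sum = 1563.85 ng/mL·h
Tail: C_last/k_e = 60.0/0.431 = 139.211
AUC_0→∞ (intramuscular injection) = 1563.85 + 139.211 = 1703.061 ng/mL·h
F = (AUC_ev/D_ev)/(AUC_iv/D_iv) = (1703.061/40)/(2970/20) = 42.576525/148.5 = 0.2867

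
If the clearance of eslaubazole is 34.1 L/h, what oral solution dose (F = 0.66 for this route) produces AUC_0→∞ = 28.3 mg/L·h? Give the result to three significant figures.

Dose = CL × AUC_0→∞ / F
     = 34.1 × 28.3 / 0.66 = 1462.17 mg

Dose = 1460 mg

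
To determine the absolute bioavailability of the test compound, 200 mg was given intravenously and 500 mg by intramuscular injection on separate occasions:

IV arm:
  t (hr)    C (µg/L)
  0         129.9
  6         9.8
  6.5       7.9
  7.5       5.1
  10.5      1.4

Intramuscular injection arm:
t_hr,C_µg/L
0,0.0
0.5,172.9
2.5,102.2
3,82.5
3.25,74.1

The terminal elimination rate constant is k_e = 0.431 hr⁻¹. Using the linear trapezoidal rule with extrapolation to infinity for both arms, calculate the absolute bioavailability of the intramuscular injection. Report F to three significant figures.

Trapezoidal AUC_0→10.5 (IV):
  [0→6]: (129.9+9.8)/2 × 6 = 419.1
  [6→6.5]: (9.8+7.9)/2 × 0.5 = 4.425
  [6.5→7.5]: (7.9+5.1)/2 × 1 = 6.5
  [7.5→10.5]: (5.1+1.4)/2 × 3 = 9.75
  Sum = 439.775 µg/L·hr
IV tail: 1.4/0.431 = 3.248; AUC_iv,0→∞ = 439.775 + 3.248 = 443.023 µg/L·hr
Trapezoidal AUC_0→3.25 (intramuscular injection):
  [0→0.5]: (0.0+172.9)/2 × 0.5 = 43.225
  [0.5→2.5]: (172.9+102.2)/2 × 2 = 275.1
  [2.5→3]: (102.2+82.5)/2 × 0.5 = 46.175
  [3→3.25]: (82.5+74.1)/2 × 0.25 = 19.575
  Sum = 384.075 µg/L·hr
intramuscular injection tail: 74.1/0.431 = 171.926; AUC_ev,0→∞ = 384.075 + 171.926 = 556.001 µg/L·hr
F = (AUC_ev/D_ev)/(AUC_iv/D_iv) = (556.001/500)/(443.023/200) = 1.112002/2.215115 = 0.5020

F = 0.502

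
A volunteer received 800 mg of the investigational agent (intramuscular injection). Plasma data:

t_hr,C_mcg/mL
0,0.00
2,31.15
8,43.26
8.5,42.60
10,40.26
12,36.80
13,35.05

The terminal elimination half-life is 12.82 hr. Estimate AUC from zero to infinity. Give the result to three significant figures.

Trapezoidal AUC_0→13:
  [0→2]: (0.00+31.15)/2 × 2 = 31.15
  [2→8]: (31.15+43.26)/2 × 6 = 223.23
  [8→8.5]: (43.26+42.60)/2 × 0.5 = 21.465
  [8.5→10]: (42.60+40.26)/2 × 1.5 = 62.145
  [10→12]: (40.26+36.80)/2 × 2 = 77.06
  [12→13]: (36.80+35.05)/2 × 1 = 35.925
  Sum = 450.975 mcg/mL·hr
k_e = ln2 / t½ = 0.693147 / 12.82 = 0.0541 hr^-1
Extrapolated tail: C_last / k_e = 35.05 / 0.0541 = 647.874
AUC_0→∞ = 450.975 + 647.874 = 1098.849 mcg/mL·hr

AUC = 1100 mcg/mL·hr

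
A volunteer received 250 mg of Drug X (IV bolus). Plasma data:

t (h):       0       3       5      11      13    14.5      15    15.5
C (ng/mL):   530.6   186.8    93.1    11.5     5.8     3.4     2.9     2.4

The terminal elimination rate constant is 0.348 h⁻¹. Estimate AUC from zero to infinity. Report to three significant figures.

Trapezoidal AUC_0→15.5:
  [0→3]: (530.6+186.8)/2 × 3 = 1076.1
  [3→5]: (186.8+93.1)/2 × 2 = 279.9
  [5→11]: (93.1+11.5)/2 × 6 = 313.8
  [11→13]: (11.5+5.8)/2 × 2 = 17.3
  [13→14.5]: (5.8+3.4)/2 × 1.5 = 6.9
  [14.5→15]: (3.4+2.9)/2 × 0.5 = 1.575
  [15→15.5]: (2.9+2.4)/2 × 0.5 = 1.325
  Sum = 1696.9 ng/mL·h
Extrapolated tail: C_last / k_e = 2.4 / 0.348 = 6.897
AUC_0→∞ = 1696.9 + 6.897 = 1703.797 ng/mL·h

AUC = 1700 ng/mL·h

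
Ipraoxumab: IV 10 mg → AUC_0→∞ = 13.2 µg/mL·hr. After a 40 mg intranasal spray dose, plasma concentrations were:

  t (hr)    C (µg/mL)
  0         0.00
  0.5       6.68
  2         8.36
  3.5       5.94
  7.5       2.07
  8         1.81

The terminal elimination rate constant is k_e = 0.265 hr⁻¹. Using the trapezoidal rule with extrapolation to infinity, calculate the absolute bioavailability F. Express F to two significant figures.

F = 0.90

Trapezoidal AUC_0→8 (intranasal spray):
  [0→0.5]: (0.00+6.68)/2 × 0.5 = 1.67
  [0.5→2]: (6.68+8.36)/2 × 1.5 = 11.28
  [2→3.5]: (8.36+5.94)/2 × 1.5 = 10.725
  [3.5→7.5]: (5.94+2.07)/2 × 4 = 16.02
  [7.5→8]: (2.07+1.81)/2 × 0.5 = 0.97
  Sum = 40.665 µg/mL·hr
Tail: C_last/k_e = 1.81/0.265 = 6.830
AUC_0→∞ (intranasal spray) = 40.665 + 6.830 = 47.495 µg/mL·hr
F = (AUC_ev/D_ev)/(AUC_iv/D_iv) = (47.495/40)/(13.2/10) = 1.187375/1.32 = 0.8995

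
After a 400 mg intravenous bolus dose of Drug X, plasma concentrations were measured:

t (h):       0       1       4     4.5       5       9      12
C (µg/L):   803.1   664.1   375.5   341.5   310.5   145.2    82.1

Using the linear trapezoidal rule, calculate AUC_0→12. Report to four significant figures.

AUC = 3888 µg/L·h

Trapezoidal AUC_0→12:
  [0→1]: (803.1+664.1)/2 × 1 = 733.6
  [1→4]: (664.1+375.5)/2 × 3 = 1559.4
  [4→4.5]: (375.5+341.5)/2 × 0.5 = 179.25
  [4.5→5]: (341.5+310.5)/2 × 0.5 = 163.0
  [5→9]: (310.5+145.2)/2 × 4 = 911.4
  [9→12]: (145.2+82.1)/2 × 3 = 340.95
  Sum = 3887.6 µg/L·h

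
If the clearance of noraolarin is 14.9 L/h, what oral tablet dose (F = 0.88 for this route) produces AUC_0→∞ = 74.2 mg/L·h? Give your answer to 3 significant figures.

Dose = CL × AUC_0→∞ / F
     = 14.9 × 74.2 / 0.88 = 1256.34 mg

Dose = 1260 mg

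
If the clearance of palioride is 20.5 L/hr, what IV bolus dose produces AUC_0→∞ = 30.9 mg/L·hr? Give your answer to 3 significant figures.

Dose_iv = CL × AUC_0→∞
     = 20.5 × 30.9 = 633.45 mg

Dose = 633 mg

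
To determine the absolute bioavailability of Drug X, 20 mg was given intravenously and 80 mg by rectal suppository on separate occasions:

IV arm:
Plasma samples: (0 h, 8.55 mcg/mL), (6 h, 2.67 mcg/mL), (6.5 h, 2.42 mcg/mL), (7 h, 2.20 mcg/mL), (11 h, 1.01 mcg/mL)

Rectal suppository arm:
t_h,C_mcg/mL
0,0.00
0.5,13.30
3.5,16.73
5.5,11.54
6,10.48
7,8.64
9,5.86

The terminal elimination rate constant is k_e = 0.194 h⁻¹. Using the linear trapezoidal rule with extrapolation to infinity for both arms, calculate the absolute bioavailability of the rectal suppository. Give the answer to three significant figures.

F = 0.715

Trapezoidal AUC_0→11 (IV):
  [0→6]: (8.55+2.67)/2 × 6 = 33.66
  [6→6.5]: (2.67+2.42)/2 × 0.5 = 1.2725
  [6.5→7]: (2.42+2.20)/2 × 0.5 = 1.155
  [7→11]: (2.20+1.01)/2 × 4 = 6.42
  Sum = 42.5075 mcg/mL·h
IV tail: 1.01/0.194 = 5.206; AUC_iv,0→∞ = 42.5075 + 5.206 = 47.7135 mcg/mL·h
Trapezoidal AUC_0→9 (rectal suppository):
  [0→0.5]: (0.00+13.30)/2 × 0.5 = 3.325
  [0.5→3.5]: (13.30+16.73)/2 × 3 = 45.045
  [3.5→5.5]: (16.73+11.54)/2 × 2 = 28.27
  [5.5→6]: (11.54+10.48)/2 × 0.5 = 5.505
  [6→7]: (10.48+8.64)/2 × 1 = 9.56
  [7→9]: (8.64+5.86)/2 × 2 = 14.5
  Sum = 106.205 mcg/mL·h
rectal suppository tail: 5.86/0.194 = 30.206; AUC_ev,0→∞ = 106.205 + 30.206 = 136.411 mcg/mL·h
F = (AUC_ev/D_ev)/(AUC_iv/D_iv) = (136.411/80)/(47.7135/20) = 1.7051375/2.385675 = 0.7147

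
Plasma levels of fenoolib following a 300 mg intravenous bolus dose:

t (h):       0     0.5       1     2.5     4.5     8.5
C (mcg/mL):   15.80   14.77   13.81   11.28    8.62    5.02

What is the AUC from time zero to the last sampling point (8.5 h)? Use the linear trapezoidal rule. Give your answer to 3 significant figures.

AUC = 80.8 mcg/mL·h

Trapezoidal AUC_0→8.5:
  [0→0.5]: (15.80+14.77)/2 × 0.5 = 7.6425
  [0.5→1]: (14.77+13.81)/2 × 0.5 = 7.145
  [1→2.5]: (13.81+11.28)/2 × 1.5 = 18.8175
  [2.5→4.5]: (11.28+8.62)/2 × 2 = 19.9
  [4.5→8.5]: (8.62+5.02)/2 × 4 = 27.28
  Sum = 80.785 mcg/mL·h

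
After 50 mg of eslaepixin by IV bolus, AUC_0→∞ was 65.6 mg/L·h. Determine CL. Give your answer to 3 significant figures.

CL = 0.762 L/h

CL = Dose_iv / AUC_0→∞
   = 50 / 65.6 = 0.762195 L/h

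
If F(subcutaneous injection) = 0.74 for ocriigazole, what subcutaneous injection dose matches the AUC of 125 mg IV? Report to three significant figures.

D_subcutaneous = 169 mg

For equal systemic exposure: F × D_ev = D_iv
D_ev = D_iv / F = 125 / 0.74 = 168.919 mg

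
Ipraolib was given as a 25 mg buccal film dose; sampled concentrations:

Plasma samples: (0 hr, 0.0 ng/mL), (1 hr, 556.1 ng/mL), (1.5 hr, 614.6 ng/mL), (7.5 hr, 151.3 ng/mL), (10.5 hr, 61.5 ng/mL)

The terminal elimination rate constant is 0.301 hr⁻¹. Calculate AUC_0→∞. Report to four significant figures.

AUC = 3392 ng/mL·hr

Trapezoidal AUC_0→10.5:
  [0→1]: (0.0+556.1)/2 × 1 = 278.05
  [1→1.5]: (556.1+614.6)/2 × 0.5 = 292.675
  [1.5→7.5]: (614.6+151.3)/2 × 6 = 2297.7
  [7.5→10.5]: (151.3+61.5)/2 × 3 = 319.2
  Sum = 3187.625 ng/mL·hr
Extrapolated tail: C_last / k_e = 61.5 / 0.301 = 204.319
AUC_0→∞ = 3187.625 + 204.319 = 3391.944 ng/mL·hr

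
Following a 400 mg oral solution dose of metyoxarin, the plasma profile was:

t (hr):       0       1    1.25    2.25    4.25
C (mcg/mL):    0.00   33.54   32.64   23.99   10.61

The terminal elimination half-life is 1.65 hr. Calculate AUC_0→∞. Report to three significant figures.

AUC = 113 mcg/mL·hr

Trapezoidal AUC_0→4.25:
  [0→1]: (0.00+33.54)/2 × 1 = 16.77
  [1→1.25]: (33.54+32.64)/2 × 0.25 = 8.2725
  [1.25→2.25]: (32.64+23.99)/2 × 1 = 28.315
  [2.25→4.25]: (23.99+10.61)/2 × 2 = 34.6
  Sum = 87.9575 mcg/mL·hr
k_e = ln2 / t½ = 0.693147 / 1.65 = 0.4201 hr^-1
Extrapolated tail: C_last / k_e = 10.61 / 0.4201 = 25.256
AUC_0→∞ = 87.9575 + 25.256 = 113.2135 mcg/mL·hr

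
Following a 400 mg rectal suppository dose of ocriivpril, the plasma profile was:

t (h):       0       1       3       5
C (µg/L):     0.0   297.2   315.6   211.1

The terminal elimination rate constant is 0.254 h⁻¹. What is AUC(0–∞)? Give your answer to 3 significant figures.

AUC = 2120 µg/L·h

Trapezoidal AUC_0→5:
  [0→1]: (0.0+297.2)/2 × 1 = 148.6
  [1→3]: (297.2+315.6)/2 × 2 = 612.8
  [3→5]: (315.6+211.1)/2 × 2 = 526.7
  Sum = 1288.1 µg/L·h
Extrapolated tail: C_last / k_e = 211.1 / 0.254 = 831.102
AUC_0→∞ = 1288.1 + 831.102 = 2119.202 µg/L·h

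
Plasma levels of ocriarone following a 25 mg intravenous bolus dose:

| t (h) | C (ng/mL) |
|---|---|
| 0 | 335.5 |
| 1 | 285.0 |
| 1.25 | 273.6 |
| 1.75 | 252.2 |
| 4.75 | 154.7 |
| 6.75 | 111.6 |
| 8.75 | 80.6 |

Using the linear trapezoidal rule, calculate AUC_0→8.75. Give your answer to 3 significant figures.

AUC = 1580 ng/mL·h

Trapezoidal AUC_0→8.75:
  [0→1]: (335.5+285.0)/2 × 1 = 310.25
  [1→1.25]: (285.0+273.6)/2 × 0.25 = 69.825
  [1.25→1.75]: (273.6+252.2)/2 × 0.5 = 131.45
  [1.75→4.75]: (252.2+154.7)/2 × 3 = 610.35
  [4.75→6.75]: (154.7+111.6)/2 × 2 = 266.3
  [6.75→8.75]: (111.6+80.6)/2 × 2 = 192.2
  Sum = 1580.375 ng/mL·h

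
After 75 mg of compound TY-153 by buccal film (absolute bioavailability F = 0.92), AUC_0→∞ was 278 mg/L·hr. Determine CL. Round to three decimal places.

CL = F × Dose / AUC_0→∞
   = 0.92 × 75 / 278 = 0.248201 L/hr

CL = 0.248 L/hr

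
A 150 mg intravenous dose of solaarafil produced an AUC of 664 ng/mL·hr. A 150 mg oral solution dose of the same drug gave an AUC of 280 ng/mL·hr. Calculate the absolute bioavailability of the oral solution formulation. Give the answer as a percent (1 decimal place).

F = 42.2%

F = (AUC_ev / D_ev) / (AUC_iv / D_iv)
  = (280/150) / (664/150)
  = 1.86667 / 4.42667 = 0.4217
  = 42.17%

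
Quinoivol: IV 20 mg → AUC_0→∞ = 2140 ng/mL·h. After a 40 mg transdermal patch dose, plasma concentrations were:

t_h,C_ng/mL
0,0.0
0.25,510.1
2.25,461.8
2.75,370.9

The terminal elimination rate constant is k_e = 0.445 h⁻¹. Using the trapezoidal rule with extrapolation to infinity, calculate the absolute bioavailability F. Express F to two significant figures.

Trapezoidal AUC_0→2.75 (transdermal patch):
  [0→0.25]: (0.0+510.1)/2 × 0.25 = 63.7625
  [0.25→2.25]: (510.1+461.8)/2 × 2 = 971.9
  [2.25→2.75]: (461.8+370.9)/2 × 0.5 = 208.175
  Sum = 1243.8375 ng/mL·h
Tail: C_last/k_e = 370.9/0.445 = 833.483
AUC_0→∞ (transdermal patch) = 1243.8375 + 833.483 = 2077.3205 ng/mL·h
F = (AUC_ev/D_ev)/(AUC_iv/D_iv) = (2077.3205/40)/(2140/20) = 51.933/107 = 0.4854

F = 0.49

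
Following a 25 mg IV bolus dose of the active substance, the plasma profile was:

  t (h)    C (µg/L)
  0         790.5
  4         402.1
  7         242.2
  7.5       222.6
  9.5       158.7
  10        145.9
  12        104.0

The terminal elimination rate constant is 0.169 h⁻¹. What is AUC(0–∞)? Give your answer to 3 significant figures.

Trapezoidal AUC_0→12:
  [0→4]: (790.5+402.1)/2 × 4 = 2385.2
  [4→7]: (402.1+242.2)/2 × 3 = 966.45
  [7→7.5]: (242.2+222.6)/2 × 0.5 = 116.2
  [7.5→9.5]: (222.6+158.7)/2 × 2 = 381.3
  [9.5→10]: (158.7+145.9)/2 × 0.5 = 76.15
  [10→12]: (145.9+104.0)/2 × 2 = 249.9
  Sum = 4175.2 µg/L·h
Extrapolated tail: C_last / k_e = 104.0 / 0.169 = 615.385
AUC_0→∞ = 4175.2 + 615.385 = 4790.585 µg/L·h

AUC = 4790 µg/L·h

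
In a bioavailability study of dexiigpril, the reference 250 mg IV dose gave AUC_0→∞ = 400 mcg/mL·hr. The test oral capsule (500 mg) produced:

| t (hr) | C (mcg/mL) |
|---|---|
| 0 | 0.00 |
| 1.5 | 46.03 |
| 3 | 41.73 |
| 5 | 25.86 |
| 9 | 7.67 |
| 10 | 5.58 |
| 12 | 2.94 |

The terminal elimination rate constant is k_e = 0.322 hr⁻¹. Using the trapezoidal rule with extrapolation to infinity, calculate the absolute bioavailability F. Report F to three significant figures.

Trapezoidal AUC_0→12 (oral capsule):
  [0→1.5]: (0.00+46.03)/2 × 1.5 = 34.5225
  [1.5→3]: (46.03+41.73)/2 × 1.5 = 65.82
  [3→5]: (41.73+25.86)/2 × 2 = 67.59
  [5→9]: (25.86+7.67)/2 × 4 = 67.06
  [9→10]: (7.67+5.58)/2 × 1 = 6.625
  [10→12]: (5.58+2.94)/2 × 2 = 8.52
  Sum = 250.1375 mcg/mL·hr
Tail: C_last/k_e = 2.94/0.322 = 9.130
AUC_0→∞ (oral capsule) = 250.1375 + 9.130 = 259.2675 mcg/mL·hr
F = (AUC_ev/D_ev)/(AUC_iv/D_iv) = (259.2675/500)/(400/250) = 0.518535/1.6 = 0.3241

F = 0.324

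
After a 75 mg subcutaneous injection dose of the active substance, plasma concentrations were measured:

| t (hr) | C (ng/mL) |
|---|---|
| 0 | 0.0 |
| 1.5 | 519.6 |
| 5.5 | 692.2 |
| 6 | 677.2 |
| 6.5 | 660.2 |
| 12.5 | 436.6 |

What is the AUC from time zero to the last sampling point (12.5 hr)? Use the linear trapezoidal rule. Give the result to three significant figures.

AUC = 6780 ng/mL·hr

Trapezoidal AUC_0→12.5:
  [0→1.5]: (0.0+519.6)/2 × 1.5 = 389.7
  [1.5→5.5]: (519.6+692.2)/2 × 4 = 2423.6
  [5.5→6]: (692.2+677.2)/2 × 0.5 = 342.35
  [6→6.5]: (677.2+660.2)/2 × 0.5 = 334.35
  [6.5→12.5]: (660.2+436.6)/2 × 6 = 3290.4
  Sum = 6780.4 ng/mL·hr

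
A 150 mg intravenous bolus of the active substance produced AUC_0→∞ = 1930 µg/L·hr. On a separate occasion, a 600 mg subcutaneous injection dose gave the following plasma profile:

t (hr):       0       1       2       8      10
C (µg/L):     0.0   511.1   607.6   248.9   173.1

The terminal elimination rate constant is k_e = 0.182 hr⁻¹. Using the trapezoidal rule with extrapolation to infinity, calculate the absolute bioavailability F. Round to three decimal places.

F = 0.616

Trapezoidal AUC_0→10 (subcutaneous injection):
  [0→1]: (0.0+511.1)/2 × 1 = 255.55
  [1→2]: (511.1+607.6)/2 × 1 = 559.35
  [2→8]: (607.6+248.9)/2 × 6 = 2569.5
  [8→10]: (248.9+173.1)/2 × 2 = 422.0
  Sum = 3806.4 µg/L·hr
Tail: C_last/k_e = 173.1/0.182 = 951.099
AUC_0→∞ (subcutaneous injection) = 3806.4 + 951.099 = 4757.499 µg/L·hr
F = (AUC_ev/D_ev)/(AUC_iv/D_iv) = (4757.499/600)/(1930/150) = 7.929165/12.8667 = 0.6163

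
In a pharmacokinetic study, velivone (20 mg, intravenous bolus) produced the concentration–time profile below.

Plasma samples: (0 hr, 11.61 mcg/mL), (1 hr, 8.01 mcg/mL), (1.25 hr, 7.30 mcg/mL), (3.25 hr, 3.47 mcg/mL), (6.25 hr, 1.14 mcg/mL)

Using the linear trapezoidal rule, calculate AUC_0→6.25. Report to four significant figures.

Trapezoidal AUC_0→6.25:
  [0→1]: (11.61+8.01)/2 × 1 = 9.81
  [1→1.25]: (8.01+7.30)/2 × 0.25 = 1.91375
  [1.25→3.25]: (7.30+3.47)/2 × 2 = 10.77
  [3.25→6.25]: (3.47+1.14)/2 × 3 = 6.915
  Sum = 29.40875 mcg/mL·hr

AUC = 29.41 mcg/mL·hr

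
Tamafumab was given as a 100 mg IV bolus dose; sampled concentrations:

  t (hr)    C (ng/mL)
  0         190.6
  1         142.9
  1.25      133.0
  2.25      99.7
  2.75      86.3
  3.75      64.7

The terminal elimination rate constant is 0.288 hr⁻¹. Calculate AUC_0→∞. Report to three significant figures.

AUC = 664 ng/mL·hr

Trapezoidal AUC_0→3.75:
  [0→1]: (190.6+142.9)/2 × 1 = 166.75
  [1→1.25]: (142.9+133.0)/2 × 0.25 = 34.4875
  [1.25→2.25]: (133.0+99.7)/2 × 1 = 116.35
  [2.25→2.75]: (99.7+86.3)/2 × 0.5 = 46.5
  [2.75→3.75]: (86.3+64.7)/2 × 1 = 75.5
  Sum = 439.5875 ng/mL·hr
Extrapolated tail: C_last / k_e = 64.7 / 0.288 = 224.653
AUC_0→∞ = 439.5875 + 224.653 = 664.2405 ng/mL·hr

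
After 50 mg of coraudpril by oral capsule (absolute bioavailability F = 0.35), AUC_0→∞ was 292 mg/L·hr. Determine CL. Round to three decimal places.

CL = 0.060 L/hr

CL = F × Dose / AUC_0→∞
   = 0.35 × 50 / 292 = 0.0599315 L/hr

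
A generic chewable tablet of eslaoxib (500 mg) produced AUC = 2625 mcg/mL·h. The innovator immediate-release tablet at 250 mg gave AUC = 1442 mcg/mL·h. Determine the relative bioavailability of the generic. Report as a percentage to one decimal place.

F_rel = 91.0%

F_rel = (AUC_test/D_test) / (AUC_ref/D_ref)
      = (2625/500) / (1442/250)
      = 5.25 / 5.768 = 0.9102 = 91.02%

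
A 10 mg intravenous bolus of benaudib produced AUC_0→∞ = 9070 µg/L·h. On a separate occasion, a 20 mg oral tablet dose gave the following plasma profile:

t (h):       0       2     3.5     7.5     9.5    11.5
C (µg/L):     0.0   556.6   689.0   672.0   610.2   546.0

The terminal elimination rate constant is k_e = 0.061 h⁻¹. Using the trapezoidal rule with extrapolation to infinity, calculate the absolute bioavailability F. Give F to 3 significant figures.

F = 0.860

Trapezoidal AUC_0→11.5 (oral tablet):
  [0→2]: (0.0+556.6)/2 × 2 = 556.6
  [2→3.5]: (556.6+689.0)/2 × 1.5 = 934.2
  [3.5→7.5]: (689.0+672.0)/2 × 4 = 2722.0
  [7.5→9.5]: (672.0+610.2)/2 × 2 = 1282.2
  [9.5→11.5]: (610.2+546.0)/2 × 2 = 1156.2
  Sum = 6651.2 µg/L·h
Tail: C_last/k_e = 546.0/0.061 = 8950.820
AUC_0→∞ (oral tablet) = 6651.2 + 8950.820 = 15602.02 µg/L·h
F = (AUC_ev/D_ev)/(AUC_iv/D_iv) = (15602.02/20)/(9070/10) = 780.101/907 = 0.8601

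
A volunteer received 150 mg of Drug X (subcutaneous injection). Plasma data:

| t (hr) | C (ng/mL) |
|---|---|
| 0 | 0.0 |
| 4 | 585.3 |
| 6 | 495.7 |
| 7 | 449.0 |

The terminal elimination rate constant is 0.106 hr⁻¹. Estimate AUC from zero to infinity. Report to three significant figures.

AUC = 6960 ng/mL·hr

Trapezoidal AUC_0→7:
  [0→4]: (0.0+585.3)/2 × 4 = 1170.6
  [4→6]: (585.3+495.7)/2 × 2 = 1081.0
  [6→7]: (495.7+449.0)/2 × 1 = 472.35
  Sum = 2723.95 ng/mL·hr
Extrapolated tail: C_last / k_e = 449.0 / 0.106 = 4235.849
AUC_0→∞ = 2723.95 + 4235.849 = 6959.799 ng/mL·hr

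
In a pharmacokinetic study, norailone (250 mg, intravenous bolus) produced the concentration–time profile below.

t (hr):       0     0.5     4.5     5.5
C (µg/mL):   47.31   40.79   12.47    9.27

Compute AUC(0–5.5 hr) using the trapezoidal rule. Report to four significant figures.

Trapezoidal AUC_0→5.5:
  [0→0.5]: (47.31+40.79)/2 × 0.5 = 22.025
  [0.5→4.5]: (40.79+12.47)/2 × 4 = 106.52
  [4.5→5.5]: (12.47+9.27)/2 × 1 = 10.87
  Sum = 139.415 µg/mL·hr

AUC = 139.4 µg/mL·hr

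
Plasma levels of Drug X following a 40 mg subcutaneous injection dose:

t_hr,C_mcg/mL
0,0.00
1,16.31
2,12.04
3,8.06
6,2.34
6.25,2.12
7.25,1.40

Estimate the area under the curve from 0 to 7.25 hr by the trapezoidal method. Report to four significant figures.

Trapezoidal AUC_0→7.25:
  [0→1]: (0.00+16.31)/2 × 1 = 8.155
  [1→2]: (16.31+12.04)/2 × 1 = 14.175
  [2→3]: (12.04+8.06)/2 × 1 = 10.05
  [3→6]: (8.06+2.34)/2 × 3 = 15.6
  [6→6.25]: (2.34+2.12)/2 × 0.25 = 0.5575
  [6.25→7.25]: (2.12+1.40)/2 × 1 = 1.76
  Sum = 50.2975 mcg/mL·hr

AUC = 50.30 mcg/mL·hr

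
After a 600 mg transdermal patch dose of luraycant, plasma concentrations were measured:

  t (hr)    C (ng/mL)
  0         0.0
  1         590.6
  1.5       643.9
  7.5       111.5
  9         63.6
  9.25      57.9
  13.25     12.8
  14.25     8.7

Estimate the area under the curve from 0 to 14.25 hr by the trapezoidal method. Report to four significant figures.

Trapezoidal AUC_0→14.25:
  [0→1]: (0.0+590.6)/2 × 1 = 295.3
  [1→1.5]: (590.6+643.9)/2 × 0.5 = 308.625
  [1.5→7.5]: (643.9+111.5)/2 × 6 = 2266.2
  [7.5→9]: (111.5+63.6)/2 × 1.5 = 131.325
  [9→9.25]: (63.6+57.9)/2 × 0.25 = 15.1875
  [9.25→13.25]: (57.9+12.8)/2 × 4 = 141.4
  [13.25→14.25]: (12.8+8.7)/2 × 1 = 10.75
  Sum = 3168.7875 ng/mL·hr

AUC = 3169 ng/mL·hr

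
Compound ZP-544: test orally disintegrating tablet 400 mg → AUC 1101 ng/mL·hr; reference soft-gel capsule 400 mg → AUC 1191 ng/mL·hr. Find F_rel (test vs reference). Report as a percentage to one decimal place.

F_rel = (AUC_test/D_test) / (AUC_ref/D_ref)
      = (1101/400) / (1191/400)
      = 2.7525 / 2.9775 = 0.9244 = 92.44%

F_rel = 92.4%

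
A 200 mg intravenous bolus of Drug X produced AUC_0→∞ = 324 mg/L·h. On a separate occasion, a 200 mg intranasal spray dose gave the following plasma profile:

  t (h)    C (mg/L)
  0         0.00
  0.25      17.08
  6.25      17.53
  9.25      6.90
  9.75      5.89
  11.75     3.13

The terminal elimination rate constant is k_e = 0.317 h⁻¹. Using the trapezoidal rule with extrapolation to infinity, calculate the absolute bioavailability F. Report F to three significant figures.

Trapezoidal AUC_0→11.75 (intranasal spray):
  [0→0.25]: (0.00+17.08)/2 × 0.25 = 2.135
  [0.25→6.25]: (17.08+17.53)/2 × 6 = 103.83
  [6.25→9.25]: (17.53+6.90)/2 × 3 = 36.645
  [9.25→9.75]: (6.90+5.89)/2 × 0.5 = 3.1975
  [9.75→11.75]: (5.89+3.13)/2 × 2 = 9.02
  Sum = 154.8275 mg/L·h
Tail: C_last/k_e = 3.13/0.317 = 9.874
AUC_0→∞ (intranasal spray) = 154.8275 + 9.874 = 164.7015 mg/L·h
F = (AUC_ev/D_ev)/(AUC_iv/D_iv) = (164.7015/200)/(324/200) = 0.8235075/1.62 = 0.5083

F = 0.508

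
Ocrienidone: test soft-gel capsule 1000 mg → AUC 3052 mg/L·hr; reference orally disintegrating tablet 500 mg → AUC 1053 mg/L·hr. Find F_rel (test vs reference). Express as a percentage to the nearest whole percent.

F_rel = (AUC_test/D_test) / (AUC_ref/D_ref)
      = (3052/1000) / (1053/500)
      = 3.052 / 2.106 = 1.4492 = 144.92%

F_rel = 145%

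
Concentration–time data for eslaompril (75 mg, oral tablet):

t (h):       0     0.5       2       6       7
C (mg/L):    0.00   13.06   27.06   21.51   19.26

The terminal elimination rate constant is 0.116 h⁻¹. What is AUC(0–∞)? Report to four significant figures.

AUC = 316.9 mg/L·h

Trapezoidal AUC_0→7:
  [0→0.5]: (0.00+13.06)/2 × 0.5 = 3.265
  [0.5→2]: (13.06+27.06)/2 × 1.5 = 30.09
  [2→6]: (27.06+21.51)/2 × 4 = 97.14
  [6→7]: (21.51+19.26)/2 × 1 = 20.385
  Sum = 150.88 mg/L·h
Extrapolated tail: C_last / k_e = 19.26 / 0.116 = 166.034
AUC_0→∞ = 150.88 + 166.034 = 316.914 mg/L·h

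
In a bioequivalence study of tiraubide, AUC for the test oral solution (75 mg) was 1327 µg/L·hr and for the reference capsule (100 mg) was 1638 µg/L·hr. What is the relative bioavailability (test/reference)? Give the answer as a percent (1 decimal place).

F_rel = (AUC_test/D_test) / (AUC_ref/D_ref)
      = (1327/75) / (1638/100)
      = 17.6933 / 16.38 = 1.0802 = 108.02%

F_rel = 108.0%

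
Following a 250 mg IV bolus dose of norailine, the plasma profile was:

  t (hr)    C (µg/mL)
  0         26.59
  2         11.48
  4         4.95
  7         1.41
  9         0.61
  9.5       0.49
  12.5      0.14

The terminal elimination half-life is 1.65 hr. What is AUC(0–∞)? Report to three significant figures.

Trapezoidal AUC_0→12.5:
  [0→2]: (26.59+11.48)/2 × 2 = 38.07
  [2→4]: (11.48+4.95)/2 × 2 = 16.43
  [4→7]: (4.95+1.41)/2 × 3 = 9.54
  [7→9]: (1.41+0.61)/2 × 2 = 2.02
  [9→9.5]: (0.61+0.49)/2 × 0.5 = 0.275
  [9.5→12.5]: (0.49+0.14)/2 × 3 = 0.945
  Sum = 67.28 µg/mL·hr
k_e = ln2 / t½ = 0.693147 / 1.65 = 0.4201 hr^-1
Extrapolated tail: C_last / k_e = 0.14 / 0.4201 = 0.333
AUC_0→∞ = 67.28 + 0.333 = 67.613 µg/mL·hr

AUC = 67.6 µg/mL·hr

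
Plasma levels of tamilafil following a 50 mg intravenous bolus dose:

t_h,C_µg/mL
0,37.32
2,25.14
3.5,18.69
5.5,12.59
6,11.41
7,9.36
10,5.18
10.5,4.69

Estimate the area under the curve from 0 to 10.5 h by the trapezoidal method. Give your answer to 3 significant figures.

AUC = 167 µg/mL·h

Trapezoidal AUC_0→10.5:
  [0→2]: (37.32+25.14)/2 × 2 = 62.46
  [2→3.5]: (25.14+18.69)/2 × 1.5 = 32.8725
  [3.5→5.5]: (18.69+12.59)/2 × 2 = 31.28
  [5.5→6]: (12.59+11.41)/2 × 0.5 = 6.0
  [6→7]: (11.41+9.36)/2 × 1 = 10.385
  [7→10]: (9.36+5.18)/2 × 3 = 21.81
  [10→10.5]: (5.18+4.69)/2 × 0.5 = 2.4675
  Sum = 167.275 µg/mL·h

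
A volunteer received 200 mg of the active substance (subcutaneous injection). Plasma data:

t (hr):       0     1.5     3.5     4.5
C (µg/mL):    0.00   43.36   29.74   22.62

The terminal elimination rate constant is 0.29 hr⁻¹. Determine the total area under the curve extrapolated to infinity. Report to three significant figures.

AUC = 210 µg/mL·hr

Trapezoidal AUC_0→4.5:
  [0→1.5]: (0.00+43.36)/2 × 1.5 = 32.52
  [1.5→3.5]: (43.36+29.74)/2 × 2 = 73.1
  [3.5→4.5]: (29.74+22.62)/2 × 1 = 26.18
  Sum = 131.8 µg/mL·hr
Extrapolated tail: C_last / k_e = 22.62 / 0.29 = 78.000
AUC_0→∞ = 131.8 + 78.000 = 209.8 µg/mL·hr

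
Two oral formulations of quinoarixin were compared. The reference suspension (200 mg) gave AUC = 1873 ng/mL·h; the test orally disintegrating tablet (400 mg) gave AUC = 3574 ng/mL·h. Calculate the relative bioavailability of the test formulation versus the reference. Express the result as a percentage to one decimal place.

F_rel = (AUC_test/D_test) / (AUC_ref/D_ref)
      = (3574/400) / (1873/200)
      = 8.935 / 9.365 = 0.9541 = 95.41%

F_rel = 95.4%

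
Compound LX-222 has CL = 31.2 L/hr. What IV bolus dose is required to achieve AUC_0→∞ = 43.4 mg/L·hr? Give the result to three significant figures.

Dose = 1350 mg

Dose_iv = CL × AUC_0→∞
     = 31.2 × 43.4 = 1354.08 mg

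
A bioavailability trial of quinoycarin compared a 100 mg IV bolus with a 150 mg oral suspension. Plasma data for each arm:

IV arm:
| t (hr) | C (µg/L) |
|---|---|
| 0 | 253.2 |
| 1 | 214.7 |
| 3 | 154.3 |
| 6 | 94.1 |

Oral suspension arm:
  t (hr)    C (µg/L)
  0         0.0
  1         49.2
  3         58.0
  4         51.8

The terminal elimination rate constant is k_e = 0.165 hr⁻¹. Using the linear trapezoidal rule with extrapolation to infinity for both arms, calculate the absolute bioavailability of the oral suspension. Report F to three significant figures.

Trapezoidal AUC_0→6 (IV):
  [0→1]: (253.2+214.7)/2 × 1 = 233.95
  [1→3]: (214.7+154.3)/2 × 2 = 369.0
  [3→6]: (154.3+94.1)/2 × 3 = 372.6
  Sum = 975.55 µg/L·hr
IV tail: 94.1/0.165 = 570.303; AUC_iv,0→∞ = 975.55 + 570.303 = 1545.853 µg/L·hr
Trapezoidal AUC_0→4 (oral suspension):
  [0→1]: (0.0+49.2)/2 × 1 = 24.6
  [1→3]: (49.2+58.0)/2 × 2 = 107.2
  [3→4]: (58.0+51.8)/2 × 1 = 54.9
  Sum = 186.7 µg/L·hr
oral suspension tail: 51.8/0.165 = 313.939; AUC_ev,0→∞ = 186.7 + 313.939 = 500.639 µg/L·hr
F = (AUC_ev/D_ev)/(AUC_iv/D_iv) = (500.639/150)/(1545.853/100) = 3.33759/15.45853 = 0.2159

F = 0.216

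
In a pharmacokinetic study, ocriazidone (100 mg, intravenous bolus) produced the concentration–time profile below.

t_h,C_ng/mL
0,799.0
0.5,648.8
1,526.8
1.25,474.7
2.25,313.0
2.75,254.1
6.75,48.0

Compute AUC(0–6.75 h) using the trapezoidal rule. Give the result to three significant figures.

AUC = 1920 ng/mL·h

Trapezoidal AUC_0→6.75:
  [0→0.5]: (799.0+648.8)/2 × 0.5 = 361.95
  [0.5→1]: (648.8+526.8)/2 × 0.5 = 293.9
  [1→1.25]: (526.8+474.7)/2 × 0.25 = 125.1875
  [1.25→2.25]: (474.7+313.0)/2 × 1 = 393.85
  [2.25→2.75]: (313.0+254.1)/2 × 0.5 = 141.775
  [2.75→6.75]: (254.1+48.0)/2 × 4 = 604.2
  Sum = 1920.8625 ng/mL·h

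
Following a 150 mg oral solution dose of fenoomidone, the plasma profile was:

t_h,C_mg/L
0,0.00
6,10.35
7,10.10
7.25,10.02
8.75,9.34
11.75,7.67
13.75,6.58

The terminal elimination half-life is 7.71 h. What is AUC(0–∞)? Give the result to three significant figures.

Trapezoidal AUC_0→13.75:
  [0→6]: (0.00+10.35)/2 × 6 = 31.05
  [6→7]: (10.35+10.10)/2 × 1 = 10.225
  [7→7.25]: (10.10+10.02)/2 × 0.25 = 2.515
  [7.25→8.75]: (10.02+9.34)/2 × 1.5 = 14.52
  [8.75→11.75]: (9.34+7.67)/2 × 3 = 25.515
  [11.75→13.75]: (7.67+6.58)/2 × 2 = 14.25
  Sum = 98.075 mg/L·h
k_e = ln2 / t½ = 0.693147 / 7.71 = 0.0899 h^-1
Extrapolated tail: C_last / k_e = 6.58 / 0.0899 = 73.192
AUC_0→∞ = 98.075 + 73.192 = 171.267 mg/L·h

AUC = 171 mg/L·h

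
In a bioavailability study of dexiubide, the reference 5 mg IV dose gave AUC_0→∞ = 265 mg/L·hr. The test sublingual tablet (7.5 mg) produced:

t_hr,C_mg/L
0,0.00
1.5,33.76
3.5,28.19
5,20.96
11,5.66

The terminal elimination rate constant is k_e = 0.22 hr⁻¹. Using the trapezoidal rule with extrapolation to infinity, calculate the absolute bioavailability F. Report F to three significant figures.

F = 0.578

Trapezoidal AUC_0→11 (sublingual tablet):
  [0→1.5]: (0.00+33.76)/2 × 1.5 = 25.32
  [1.5→3.5]: (33.76+28.19)/2 × 2 = 61.95
  [3.5→5]: (28.19+20.96)/2 × 1.5 = 36.8625
  [5→11]: (20.96+5.66)/2 × 6 = 79.86
  Sum = 203.9925 mg/L·hr
Tail: C_last/k_e = 5.66/0.22 = 25.727
AUC_0→∞ (sublingual tablet) = 203.9925 + 25.727 = 229.7195 mg/L·hr
F = (AUC_ev/D_ev)/(AUC_iv/D_iv) = (229.7195/7.5)/(265/5) = 30.6293/53 = 0.5779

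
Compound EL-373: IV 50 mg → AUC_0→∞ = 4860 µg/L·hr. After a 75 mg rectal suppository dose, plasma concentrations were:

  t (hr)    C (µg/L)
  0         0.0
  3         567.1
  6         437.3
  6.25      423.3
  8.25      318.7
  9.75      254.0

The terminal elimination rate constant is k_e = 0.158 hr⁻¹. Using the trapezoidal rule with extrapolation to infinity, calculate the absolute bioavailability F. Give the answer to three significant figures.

F = 0.719

Trapezoidal AUC_0→9.75 (rectal suppository):
  [0→3]: (0.0+567.1)/2 × 3 = 850.65
  [3→6]: (567.1+437.3)/2 × 3 = 1506.6
  [6→6.25]: (437.3+423.3)/2 × 0.25 = 107.575
  [6.25→8.25]: (423.3+318.7)/2 × 2 = 742.0
  [8.25→9.75]: (318.7+254.0)/2 × 1.5 = 429.525
  Sum = 3636.35 µg/L·hr
Tail: C_last/k_e = 254.0/0.158 = 1607.595
AUC_0→∞ (rectal suppository) = 3636.35 + 1607.595 = 5243.945 µg/L·hr
F = (AUC_ev/D_ev)/(AUC_iv/D_iv) = (5243.945/75)/(4860/50) = 69.9193/97.2 = 0.7193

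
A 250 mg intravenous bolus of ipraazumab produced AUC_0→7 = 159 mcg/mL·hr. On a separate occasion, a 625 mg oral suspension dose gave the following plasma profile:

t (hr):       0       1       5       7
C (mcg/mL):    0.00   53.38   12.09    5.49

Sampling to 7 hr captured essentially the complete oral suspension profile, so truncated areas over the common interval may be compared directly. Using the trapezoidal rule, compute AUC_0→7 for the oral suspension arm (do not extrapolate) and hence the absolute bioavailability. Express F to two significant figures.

Trapezoidal AUC_0→7 (oral suspension):
  [0→1]: (0.00+53.38)/2 × 1 = 26.69
  [1→5]: (53.38+12.09)/2 × 4 = 130.94
  [5→7]: (12.09+5.49)/2 × 2 = 17.58
  Sum = 175.21 mcg/mL·hr
F = (AUC_ev/D_ev)/(AUC_iv/D_iv) = (175.21/625)/(159/250) = 0.280336/0.636 = 0.4408

F = 0.44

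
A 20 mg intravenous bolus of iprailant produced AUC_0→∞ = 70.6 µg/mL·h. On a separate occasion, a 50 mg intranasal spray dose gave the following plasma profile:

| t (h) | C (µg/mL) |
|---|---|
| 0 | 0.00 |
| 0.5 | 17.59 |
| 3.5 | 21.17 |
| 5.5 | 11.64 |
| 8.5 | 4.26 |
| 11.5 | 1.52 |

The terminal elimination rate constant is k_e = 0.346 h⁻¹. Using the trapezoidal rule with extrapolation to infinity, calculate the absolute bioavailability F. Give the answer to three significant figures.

F = 0.749

Trapezoidal AUC_0→11.5 (intranasal spray):
  [0→0.5]: (0.00+17.59)/2 × 0.5 = 4.3975
  [0.5→3.5]: (17.59+21.17)/2 × 3 = 58.14
  [3.5→5.5]: (21.17+11.64)/2 × 2 = 32.81
  [5.5→8.5]: (11.64+4.26)/2 × 3 = 23.85
  [8.5→11.5]: (4.26+1.52)/2 × 3 = 8.67
  Sum = 127.8675 µg/mL·h
Tail: C_last/k_e = 1.52/0.346 = 4.393
AUC_0→∞ (intranasal spray) = 127.8675 + 4.393 = 132.2605 µg/mL·h
F = (AUC_ev/D_ev)/(AUC_iv/D_iv) = (132.2605/50)/(70.6/20) = 2.64521/3.53 = 0.7494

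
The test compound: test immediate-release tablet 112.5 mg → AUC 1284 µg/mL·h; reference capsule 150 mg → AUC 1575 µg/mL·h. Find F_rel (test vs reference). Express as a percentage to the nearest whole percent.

F_rel = 109%

F_rel = (AUC_test/D_test) / (AUC_ref/D_ref)
      = (1284/112.5) / (1575/150)
      = 11.4133 / 10.5 = 1.0870 = 108.70%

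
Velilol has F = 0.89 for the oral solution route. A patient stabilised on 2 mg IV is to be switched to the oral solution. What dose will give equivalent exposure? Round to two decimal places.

D_oral = 2.25 mg

For equal systemic exposure: F × D_ev = D_iv
D_ev = D_iv / F = 2 / 0.89 = 2.24719 mg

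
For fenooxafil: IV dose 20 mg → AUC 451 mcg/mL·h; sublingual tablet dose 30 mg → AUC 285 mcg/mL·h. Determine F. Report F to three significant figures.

F = (AUC_ev / D_ev) / (AUC_iv / D_iv)
  = (285/30) / (451/20)
  = 9.5 / 22.55 = 0.4213

F = 0.421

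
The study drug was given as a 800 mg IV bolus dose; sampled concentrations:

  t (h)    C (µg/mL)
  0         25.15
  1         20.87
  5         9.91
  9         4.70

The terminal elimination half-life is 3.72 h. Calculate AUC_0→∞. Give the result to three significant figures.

Trapezoidal AUC_0→9:
  [0→1]: (25.15+20.87)/2 × 1 = 23.01
  [1→5]: (20.87+9.91)/2 × 4 = 61.56
  [5→9]: (9.91+4.70)/2 × 4 = 29.22
  Sum = 113.79 µg/mL·h
k_e = ln2 / t½ = 0.693147 / 3.72 = 0.1863 h^-1
Extrapolated tail: C_last / k_e = 4.70 / 0.1863 = 25.228
AUC_0→∞ = 113.79 + 25.228 = 139.018 µg/mL·h

AUC = 139 µg/mL·h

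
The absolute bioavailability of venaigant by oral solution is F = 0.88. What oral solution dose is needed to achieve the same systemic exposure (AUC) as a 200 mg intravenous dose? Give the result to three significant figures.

For equal systemic exposure: F × D_ev = D_iv
D_ev = D_iv / F = 200 / 0.88 = 227.273 mg

D_oral = 227 mg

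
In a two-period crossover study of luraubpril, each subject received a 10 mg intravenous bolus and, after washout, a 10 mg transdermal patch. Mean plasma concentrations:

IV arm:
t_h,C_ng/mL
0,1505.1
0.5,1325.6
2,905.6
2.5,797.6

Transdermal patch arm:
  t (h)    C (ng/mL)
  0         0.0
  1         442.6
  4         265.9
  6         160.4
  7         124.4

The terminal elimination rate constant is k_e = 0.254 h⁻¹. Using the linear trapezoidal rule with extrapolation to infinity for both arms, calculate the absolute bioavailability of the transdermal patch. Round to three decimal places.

F = 0.394

Trapezoidal AUC_0→2.5 (IV):
  [0→0.5]: (1505.1+1325.6)/2 × 0.5 = 707.675
  [0.5→2]: (1325.6+905.6)/2 × 1.5 = 1673.4
  [2→2.5]: (905.6+797.6)/2 × 0.5 = 425.8
  Sum = 2806.875 ng/mL·h
IV tail: 797.6/0.254 = 3140.157; AUC_iv,0→∞ = 2806.875 + 3140.157 = 5947.032 ng/mL·h
Trapezoidal AUC_0→7 (transdermal patch):
  [0→1]: (0.0+442.6)/2 × 1 = 221.3
  [1→4]: (442.6+265.9)/2 × 3 = 1062.75
  [4→6]: (265.9+160.4)/2 × 2 = 426.3
  [6→7]: (160.4+124.4)/2 × 1 = 142.4
  Sum = 1852.75 ng/mL·h
transdermal patch tail: 124.4/0.254 = 489.764; AUC_ev,0→∞ = 1852.75 + 489.764 = 2342.514 ng/mL·h
F = (AUC_ev/D_ev)/(AUC_iv/D_iv) = (2342.514/10)/(5947.032/10) = 234.2514/594.7032 = 0.3939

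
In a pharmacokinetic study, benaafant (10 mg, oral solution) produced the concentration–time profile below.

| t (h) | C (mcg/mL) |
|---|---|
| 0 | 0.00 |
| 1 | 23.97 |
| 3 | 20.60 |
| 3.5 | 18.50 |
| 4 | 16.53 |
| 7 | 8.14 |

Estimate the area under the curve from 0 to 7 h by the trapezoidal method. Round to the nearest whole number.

AUC = 112 mcg/mL·h

Trapezoidal AUC_0→7:
  [0→1]: (0.00+23.97)/2 × 1 = 11.985
  [1→3]: (23.97+20.60)/2 × 2 = 44.57
  [3→3.5]: (20.60+18.50)/2 × 0.5 = 9.775
  [3.5→4]: (18.50+16.53)/2 × 0.5 = 8.7575
  [4→7]: (16.53+8.14)/2 × 3 = 37.005
  Sum = 112.0925 mcg/mL·h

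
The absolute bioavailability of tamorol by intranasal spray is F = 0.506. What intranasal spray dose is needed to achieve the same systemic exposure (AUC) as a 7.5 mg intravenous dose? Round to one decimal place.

D_intranasal = 14.8 mg

For equal systemic exposure: F × D_ev = D_iv
D_ev = D_iv / F = 7.5 / 0.506 = 14.8221 mg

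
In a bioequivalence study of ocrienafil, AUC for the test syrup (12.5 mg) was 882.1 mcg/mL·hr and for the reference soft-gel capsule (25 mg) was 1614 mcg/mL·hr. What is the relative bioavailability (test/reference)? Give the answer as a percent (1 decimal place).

F_rel = 109.3%

F_rel = (AUC_test/D_test) / (AUC_ref/D_ref)
      = (882.1/12.5) / (1614/25)
      = 70.568 / 64.56 = 1.0931 = 109.31%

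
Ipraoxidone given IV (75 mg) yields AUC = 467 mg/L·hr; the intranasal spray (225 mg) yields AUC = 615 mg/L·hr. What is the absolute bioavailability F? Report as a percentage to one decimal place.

F = 43.9%

F = (AUC_ev / D_ev) / (AUC_iv / D_iv)
  = (615/225) / (467/75)
  = 2.73333 / 6.22667 = 0.4390
  = 43.90%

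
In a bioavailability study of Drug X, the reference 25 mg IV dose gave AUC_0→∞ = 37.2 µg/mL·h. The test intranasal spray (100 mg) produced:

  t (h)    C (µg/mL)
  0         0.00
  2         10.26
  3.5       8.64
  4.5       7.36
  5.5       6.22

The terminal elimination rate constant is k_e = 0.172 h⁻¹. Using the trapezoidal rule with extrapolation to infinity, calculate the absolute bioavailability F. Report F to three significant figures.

F = 0.507

Trapezoidal AUC_0→5.5 (intranasal spray):
  [0→2]: (0.00+10.26)/2 × 2 = 10.26
  [2→3.5]: (10.26+8.64)/2 × 1.5 = 14.175
  [3.5→4.5]: (8.64+7.36)/2 × 1 = 8.0
  [4.5→5.5]: (7.36+6.22)/2 × 1 = 6.79
  Sum = 39.225 µg/mL·h
Tail: C_last/k_e = 6.22/0.172 = 36.163
AUC_0→∞ (intranasal spray) = 39.225 + 36.163 = 75.388 µg/mL·h
F = (AUC_ev/D_ev)/(AUC_iv/D_iv) = (75.388/100)/(37.2/25) = 0.75388/1.488 = 0.5066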